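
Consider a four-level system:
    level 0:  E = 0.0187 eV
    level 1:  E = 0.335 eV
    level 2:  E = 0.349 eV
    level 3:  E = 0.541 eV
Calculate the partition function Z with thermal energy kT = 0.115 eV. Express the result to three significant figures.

Eᵢ/kT = 0.16261, 2.9130, 3.0348, 4.7043.
Z = Σ e^(−Eᵢ/kT) = e^(−0.16261) + e^(−2.9130) + e^(−3.0348) + e^(−4.7043) = 0.84992 + 0.054313 + 0.048084 + 0.0090563 = 0.96137.

Z = 0.961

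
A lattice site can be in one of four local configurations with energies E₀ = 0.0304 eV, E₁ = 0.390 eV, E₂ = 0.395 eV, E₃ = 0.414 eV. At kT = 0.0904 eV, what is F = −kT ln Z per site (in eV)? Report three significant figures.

0.0259 eV

Eᵢ/kT = 0.33628, 4.3142, 4.3695, 4.5796.
Z = Σ e^(−Eᵢ/kT) = e^(−0.33628) + e^(−4.3142) + e^(−4.3695) + e^(−4.5796) = 0.71442 + 0.013377 + 0.012658 + 0.010259 = 0.75071.
F = −kT ln Z = −0.0904 × ln(0.75071) = −0.0904 × -0.28674 = 0.0259 eV.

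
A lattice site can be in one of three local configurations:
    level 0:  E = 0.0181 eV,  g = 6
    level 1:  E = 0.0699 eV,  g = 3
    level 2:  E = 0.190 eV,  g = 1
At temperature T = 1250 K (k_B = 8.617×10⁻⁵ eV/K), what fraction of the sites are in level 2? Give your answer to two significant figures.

0.025

k_BT = 8.617×10⁻⁵ × 1250 K = 0.1077 eV.
Eᵢ/kT = 0.1681, 0.6490, 1.764.
Z = Σ gᵢe^(−Eᵢ/kT) = 6·e^(−0.1681) + 3·e^(−0.6490) + 1·e^(−1.764) = 5.072 + 1.568 + 0.1714 = 6.811.
P₂ = g₂ e^(−E₂/kT) / Z = 0.1714/6.811 = 0.025.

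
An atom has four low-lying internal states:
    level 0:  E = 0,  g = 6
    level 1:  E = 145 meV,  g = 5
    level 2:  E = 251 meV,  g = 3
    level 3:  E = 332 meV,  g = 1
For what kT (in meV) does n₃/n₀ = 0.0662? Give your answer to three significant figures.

n₃/n₀ = (g₃/g₀) exp[−(E₃−E₀)/kT] = 0.0662.
⇒ (E₃−E₀)/kT = ln((1/6)/0.0662) = ln(2.5176) = 0.92331.
kT = 332 meV / 0.92331 = 360 meV.

360 meV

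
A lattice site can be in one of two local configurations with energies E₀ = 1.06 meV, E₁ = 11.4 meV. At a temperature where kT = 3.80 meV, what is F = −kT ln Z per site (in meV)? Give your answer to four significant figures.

Eᵢ/kT = 0.278947, 3.00000.
Z = Σ e^(−Eᵢ/kT) = e^(−0.278947) + e^(−3.00000) = 0.756580 + 0.0497871 = 0.806367.
F = −kT ln Z = −3.80 × ln(0.806367) = −3.80 × -0.215216 = 0.8178 meV.

0.8178 meV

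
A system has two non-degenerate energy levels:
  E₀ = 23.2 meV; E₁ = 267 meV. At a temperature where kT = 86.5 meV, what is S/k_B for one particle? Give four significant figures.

0.2168

Eᵢ/kT = 0.268208, 3.08671.
Z = Σ e^(−Eᵢ/kT) = e^(−0.268208) + e^(−3.08671) = 0.764749 + 0.0456519 = 0.810401.
⟨E⟩ = Σ EᵢPᵢ = 36.9339 meV.
S/k_B = ln Z + ⟨E⟩/kT = ln(0.810401) + 36.9339/86.5 = -0.210226 + 0.426982 = 0.2168.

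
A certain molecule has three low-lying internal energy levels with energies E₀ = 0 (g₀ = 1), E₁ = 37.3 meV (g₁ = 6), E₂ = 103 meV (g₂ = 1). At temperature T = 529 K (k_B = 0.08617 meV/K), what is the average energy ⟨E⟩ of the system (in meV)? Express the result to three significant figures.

29.2 meV

k_BT = 0.08617 × 529 K = 45.584 meV.
Eᵢ/kT = 0, 0.81827, 2.2596.
Z = Σ gᵢe^(−Eᵢ/kT) = 1·e^(−0) + 6·e^(−0.81827) + 1·e^(−2.2596) = 1.0000 + 2.6472 + 0.10439 = 3.7516.
⟨E⟩ = Σ Eᵢ gᵢe^(−Eᵢ/kT) / Z = (0·1.0000 + 37.3·2.6472 + 103·0.10439) / 3.7516 = 29.2 meV.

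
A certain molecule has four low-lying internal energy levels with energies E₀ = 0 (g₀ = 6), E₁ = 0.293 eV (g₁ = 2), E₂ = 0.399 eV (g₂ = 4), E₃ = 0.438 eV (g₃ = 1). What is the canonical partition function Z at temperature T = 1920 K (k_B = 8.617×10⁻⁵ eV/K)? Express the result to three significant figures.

Z = 6.77

k_BT = 8.617×10⁻⁵ × 1920 K = 0.16545 eV.
Eᵢ/kT = 0, 1.7709, 2.4116, 2.6473.
Z = Σ gᵢe^(−Eᵢ/kT) = 6·e^(−0) + 2·e^(−1.7709) + 4·e^(−2.4116) + 1·e^(−2.6473) = 6.0000 + 0.34036 + 0.35869 + 0.070842 = 6.7699.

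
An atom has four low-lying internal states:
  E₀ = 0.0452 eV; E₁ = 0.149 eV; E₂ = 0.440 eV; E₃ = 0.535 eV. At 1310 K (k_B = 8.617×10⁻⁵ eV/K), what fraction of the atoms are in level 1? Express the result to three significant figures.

0.276

k_BT = 8.617×10⁻⁵ × 1310 K = 0.11288 eV.
Eᵢ/kT = 0.40043, 1.3200, 3.8979, 4.7395.
Z = Σ e^(−Eᵢ/kT) = e^(−0.40043) + e^(−1.3200) + e^(−3.8979) + e^(−4.7395) = 0.67003 + 0.26714 + 0.020284 + 0.0087430 = 0.96620.
P₁ = e^(−E₁/kT) / Z = 0.26714/0.96620 = 0.276.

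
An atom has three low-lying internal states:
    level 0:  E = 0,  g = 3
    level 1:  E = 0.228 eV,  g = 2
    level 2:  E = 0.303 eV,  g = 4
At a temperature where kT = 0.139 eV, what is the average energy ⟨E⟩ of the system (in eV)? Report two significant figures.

0.059 eV

Eᵢ/kT = 0, 1.640, 2.180.
Z = Σ gᵢe^(−Eᵢ/kT) = 3·e^(−0) + 2·e^(−1.640) + 4·e^(−2.180) = 3.000 + 0.3880 + 0.4522 = 3.840.
⟨E⟩ = Σ Eᵢ gᵢe^(−Eᵢ/kT) / Z = (0·3.000 + 0.228·0.3880 + 0.303·0.4522) / 3.840 = 0.059 eV.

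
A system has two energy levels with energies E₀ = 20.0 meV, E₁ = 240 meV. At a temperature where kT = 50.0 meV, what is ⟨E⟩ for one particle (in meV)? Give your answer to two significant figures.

23 meV

Eᵢ/kT = 0.4000, 4.800.
Z = Σ e^(−Eᵢ/kT) = e^(−0.4000) + e^(−4.800) = 0.6703 + 0.008230 = 0.6785.
⟨E⟩ = Σ Eᵢ e^(−Eᵢ/kT) / Z = (20.0·0.6703 + 240·0.008230) / 0.6785 = 23 meV.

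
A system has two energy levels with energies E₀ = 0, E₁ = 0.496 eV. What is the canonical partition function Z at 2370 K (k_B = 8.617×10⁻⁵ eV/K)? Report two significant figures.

k_BT = 8.617×10⁻⁵ × 2370 K = 0.2042 eV.
Eᵢ/kT = 0, 2.429.
Z = Σ e^(−Eᵢ/kT) = e^(−0) + e^(−2.429) = 1.000 + 0.08812 = 1.088.

Z = 1.1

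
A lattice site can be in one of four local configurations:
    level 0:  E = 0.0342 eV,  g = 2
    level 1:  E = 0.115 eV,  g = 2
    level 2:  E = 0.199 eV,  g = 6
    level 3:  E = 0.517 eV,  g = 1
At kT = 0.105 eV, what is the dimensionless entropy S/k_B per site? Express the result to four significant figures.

2.081

Eᵢ/kT = 0.325714, 1.09524, 1.89524, 4.92381.
Z = Σ gᵢe^(−Eᵢ/kT) = 2·e^(−0.325714) + 2·e^(−1.09524) + 6·e^(−1.89524) + 1·e^(−4.92381) = 1.44402 + 0.668919 + 0.901694 + 0.00727137 = 3.02190.
⟨E⟩ = Σ EᵢPᵢ = 0.102422 eV.
S/k_B = ln Z + ⟨E⟩/kT = ln(3.02190) + 0.102422/0.105 = 1.10589 + 0.975448 = 2.081.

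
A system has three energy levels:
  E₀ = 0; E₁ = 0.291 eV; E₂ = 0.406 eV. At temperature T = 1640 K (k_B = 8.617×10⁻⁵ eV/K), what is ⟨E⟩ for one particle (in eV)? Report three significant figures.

k_BT = 8.617×10⁻⁵ × 1640 K = 0.14132 eV.
Eᵢ/kT = 0, 2.0592, 2.8729.
Z = Σ e^(−Eᵢ/kT) = e^(−0) + e^(−2.0592) + e^(−2.8729) = 1.0000 + 0.12756 + 0.056535 = 1.1841.
⟨E⟩ = Σ Eᵢ e^(−Eᵢ/kT) / Z = (0·1.0000 + 0.291·0.12756 + 0.406·0.056535) / 1.1841 = 0.0507 eV.

0.0507 eV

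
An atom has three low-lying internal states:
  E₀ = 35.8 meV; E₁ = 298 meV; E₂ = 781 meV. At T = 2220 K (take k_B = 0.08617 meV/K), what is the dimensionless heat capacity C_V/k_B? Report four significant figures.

k_BT = 0.08617 × 2220 K = 191.297 meV.
Eᵢ/kT = 0.187144, 1.55779, 4.08266.
Z = Σ e^(−Eᵢ/kT) = e^(−0.187144) + e^(−1.55779) + e^(−4.08266) = 0.829324 + 0.210601 + 0.0168626 = 1.05679.
⟨E⟩ = 99.9428 meV, ⟨E²⟩ = 28435.8 meV².
C_V/k_B = (⟨E²⟩ − ⟨E⟩²)/(kT)² = (28435.8 − 9988.56)/36594.5 = 0.5041.

0.5041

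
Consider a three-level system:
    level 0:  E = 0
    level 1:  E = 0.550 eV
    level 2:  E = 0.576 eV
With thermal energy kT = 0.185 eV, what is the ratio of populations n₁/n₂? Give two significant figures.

n₁/n₂ = exp[−(E₁−E₂)/kT] = exp(−(-0.026 eV)/(0.185 eV)) = exp(0.1405) = 1.2.

1.2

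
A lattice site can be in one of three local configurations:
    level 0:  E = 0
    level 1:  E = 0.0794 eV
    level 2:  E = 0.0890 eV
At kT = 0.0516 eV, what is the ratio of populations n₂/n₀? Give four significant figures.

0.1782

n₂/n₀ = exp[−(E₂−E₀)/kT] = exp(−(0.0890 eV)/(0.0516 eV)) = exp(-1.72481) = 0.1782.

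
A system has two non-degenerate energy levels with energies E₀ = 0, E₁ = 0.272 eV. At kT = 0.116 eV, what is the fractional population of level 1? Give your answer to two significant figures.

0.087

Eᵢ/kT = 0, 2.345.
Z = Σ e^(−Eᵢ/kT) = e^(−0) + e^(−2.345) = 1.000 + 0.09585 = 1.096.
P₁ = e^(−E₁/kT) / Z = 0.09585/1.096 = 0.087.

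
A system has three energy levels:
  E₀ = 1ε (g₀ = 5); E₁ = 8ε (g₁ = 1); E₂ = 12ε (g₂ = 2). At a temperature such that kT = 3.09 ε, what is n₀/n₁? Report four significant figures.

48.17

n₀/n₁ = (g₀/g₁) exp[−(E₀−E₁)/kT] = (5/1) × exp(−(-7ε)/(3.09ε)) = (5/1) × exp(2.26537) = 48.17.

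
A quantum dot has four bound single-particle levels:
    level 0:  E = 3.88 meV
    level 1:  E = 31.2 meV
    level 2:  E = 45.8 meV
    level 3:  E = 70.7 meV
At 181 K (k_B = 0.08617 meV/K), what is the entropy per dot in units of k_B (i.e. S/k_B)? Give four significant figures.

0.6622

k_BT = 0.08617 × 181 K = 15.5968 meV.
Eᵢ/kT = 0.248769, 2.00041, 2.93650, 4.53298.
Z = Σ e^(−Eᵢ/kT) = e^(−0.248769) + e^(−2.00041) + e^(−2.93650) + e^(−4.53298) = 0.779760 + 0.135280 + 0.0530511 + 0.0107486 = 0.978840.
⟨E⟩ = Σ EᵢPᵢ = 10.6615 meV.
S/k_B = ln Z + ⟨E⟩/kT = ln(0.978840) + 10.6615/15.5968 = -0.0213871 + 0.683570 = 0.6622.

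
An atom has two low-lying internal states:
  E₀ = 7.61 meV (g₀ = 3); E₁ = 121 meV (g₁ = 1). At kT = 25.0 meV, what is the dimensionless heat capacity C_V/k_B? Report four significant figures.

Eᵢ/kT = 0.304400, 4.84000.
Z = Σ gᵢe^(−Eᵢ/kT) = 3·e^(−0.304400) + 1·e^(−4.84000) = 2.21270 + 0.00790705 = 2.22061.
⟨E⟩ = 8.01374 meV, ⟨E²⟩ = 109.839 meV².
C_V/k_B = (⟨E²⟩ − ⟨E⟩²)/(kT)² = (109.839 − 64.2200)/625.000 = 0.07299.

0.07299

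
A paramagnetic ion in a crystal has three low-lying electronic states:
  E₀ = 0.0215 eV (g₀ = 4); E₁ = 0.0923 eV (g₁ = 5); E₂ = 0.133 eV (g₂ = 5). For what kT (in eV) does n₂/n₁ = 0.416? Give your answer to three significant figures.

n₂/n₁ = (g₂/g₁) exp[−(E₂−E₁)/kT] = 0.416.
⇒ (E₂−E₁)/kT = ln((5/5)/0.416) = ln(2.4038) = 0.87705.
kT = 0.0407 eV / 0.87705 = 0.0464 eV.

0.0464 eV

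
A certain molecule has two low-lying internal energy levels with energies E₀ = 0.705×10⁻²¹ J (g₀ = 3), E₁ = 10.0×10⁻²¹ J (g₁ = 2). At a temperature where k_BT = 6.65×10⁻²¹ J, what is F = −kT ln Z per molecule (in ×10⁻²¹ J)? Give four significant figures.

Eᵢ/kT = 0.106015, 1.50376.
Z = Σ gᵢe^(−Eᵢ/kT) = 3·e^(−0.106015) + 2·e^(−1.50376) = 2.69823 + 0.444586 = 3.14282.
F = −kT ln Z = −6.65 × ln(3.14282) = −6.65 × 1.14512 = -7.615 ×10⁻²¹ J.

-7.615 ×10⁻²¹ J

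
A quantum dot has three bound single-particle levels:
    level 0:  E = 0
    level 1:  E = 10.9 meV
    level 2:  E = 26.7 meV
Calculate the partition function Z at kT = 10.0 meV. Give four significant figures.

Z = 1.405

Eᵢ/kT = 0, 1.09000, 2.67000.
Z = Σ e^(−Eᵢ/kT) = e^(−0) + e^(−1.09000) + e^(−2.67000) = 1.00000 + 0.336216 + 0.0692522 = 1.40547.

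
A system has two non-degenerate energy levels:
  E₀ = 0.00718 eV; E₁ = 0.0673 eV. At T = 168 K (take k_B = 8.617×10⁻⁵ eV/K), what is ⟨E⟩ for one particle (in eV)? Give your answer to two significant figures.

0.0081 eV

k_BT = 8.617×10⁻⁵ × 168 K = 0.01448 eV.
Eᵢ/kT = 0.4959, 4.648.
Z = Σ e^(−Eᵢ/kT) = e^(−0.4959) + e^(−4.648) = 0.6090 + 0.009581 = 0.6186.
⟨E⟩ = Σ Eᵢ e^(−Eᵢ/kT) / Z = (0.00718·0.6090 + 0.0673·0.009581) / 0.6186 = 0.0081 eV.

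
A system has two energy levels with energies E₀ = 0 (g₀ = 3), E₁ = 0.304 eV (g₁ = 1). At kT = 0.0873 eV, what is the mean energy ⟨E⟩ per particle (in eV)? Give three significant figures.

Eᵢ/kT = 0, 3.4822.
Z = Σ gᵢe^(−Eᵢ/kT) = 3·e^(−0) + 1·e^(−3.4822) = 3.0000 + 0.030740 = 3.0307.
⟨E⟩ = Σ Eᵢ gᵢe^(−Eᵢ/kT) / Z = (0·3.0000 + 0.304·0.030740) / 3.0307 = 0.00308 eV.

0.00308 eV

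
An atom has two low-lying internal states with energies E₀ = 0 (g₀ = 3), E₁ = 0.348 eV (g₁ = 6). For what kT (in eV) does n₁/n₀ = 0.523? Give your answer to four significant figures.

n₁/n₀ = (g₁/g₀) exp[−(E₁−E₀)/kT] = 0.523.
⇒ (E₁−E₀)/kT = ln((6/3)/0.523) = ln(3.82409) = 1.34132.
kT = 0.348 eV / 1.34132 = 0.2594 eV.

0.2594 eV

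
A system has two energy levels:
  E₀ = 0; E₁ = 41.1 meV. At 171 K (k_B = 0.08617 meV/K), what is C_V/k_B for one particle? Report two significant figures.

k_BT = 0.08617 × 171 K = 14.74 meV.
Eᵢ/kT = 0, 2.788.
Z = Σ e^(−Eᵢ/kT) = e^(−0) + e^(−2.788) = 1.000 + 0.06154 = 1.062.
⟨E⟩ = 2.382 meV, ⟨E²⟩ = 97.89 meV².
C_V/k_B = (⟨E²⟩ − ⟨E⟩²)/(kT)² = (97.89 − 5.674)/217.3 = 0.42.

0.42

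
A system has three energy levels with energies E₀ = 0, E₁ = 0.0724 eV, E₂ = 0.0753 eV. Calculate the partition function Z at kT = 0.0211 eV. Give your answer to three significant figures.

Z = 1.06

Eᵢ/kT = 0, 3.4313, 3.5687.
Z = Σ e^(−Eᵢ/kT) = e^(−0) + e^(−3.4313) + e^(−3.5687) = 1.0000 + 0.032345 + 0.028192 = 1.0605.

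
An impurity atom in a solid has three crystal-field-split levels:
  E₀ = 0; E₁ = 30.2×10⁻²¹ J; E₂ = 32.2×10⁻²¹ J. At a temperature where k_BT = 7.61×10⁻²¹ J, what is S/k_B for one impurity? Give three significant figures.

0.165

Eᵢ/kT = 0, 3.9685, 4.2313.
Z = Σ e^(−Eᵢ/kT) = e^(−0) + e^(−3.9685) + e^(−4.2313) = 1.0000 + 0.018902 + 0.014533 = 1.0334.
⟨E⟩ = Σ EᵢPᵢ = 1.0052 ×10⁻²¹ J.
S/k_B = ln Z + ⟨E⟩/kT = ln(1.0334) + 1.0052/7.61 = 0.032854 + 0.13209 = 0.165.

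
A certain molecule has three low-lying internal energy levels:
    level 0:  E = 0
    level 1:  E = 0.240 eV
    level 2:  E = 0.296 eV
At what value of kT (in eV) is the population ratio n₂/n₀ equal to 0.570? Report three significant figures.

0.527 eV

n₂/n₀ = exp[−(E₂−E₀)/kT] = 0.570.
⇒ (E₂−E₀)/kT = ln(1/0.570) = ln(1.7544) = 0.56213.
kT = 0.296 eV / 0.56213 = 0.527 eV.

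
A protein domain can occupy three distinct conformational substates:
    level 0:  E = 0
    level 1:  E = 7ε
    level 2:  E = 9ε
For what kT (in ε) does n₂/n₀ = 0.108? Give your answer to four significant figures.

n₂/n₀ = exp[−(E₂−E₀)/kT] = 0.108.
⇒ (E₂−E₀)/kT = ln(1/0.108) = ln(9.25926) = 2.22562.
kT = 9ε / 2.22562 = 4.044 ε.

4.044 ε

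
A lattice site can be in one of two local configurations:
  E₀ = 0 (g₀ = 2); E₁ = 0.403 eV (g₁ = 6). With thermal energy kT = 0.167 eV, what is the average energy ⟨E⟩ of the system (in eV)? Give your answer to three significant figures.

0.0853 eV

Eᵢ/kT = 0, 2.4132.
Z = Σ gᵢe^(−Eᵢ/kT) = 2·e^(−0) + 6·e^(−2.4132) = 2.0000 + 0.53717 = 2.5372.
⟨E⟩ = Σ Eᵢ gᵢe^(−Eᵢ/kT) / Z = (0·2.0000 + 0.403·0.53717) / 2.5372 = 0.0853 eV.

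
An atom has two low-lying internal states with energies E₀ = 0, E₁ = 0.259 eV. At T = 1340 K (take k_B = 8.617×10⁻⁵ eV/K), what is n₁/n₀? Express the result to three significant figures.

0.106

k_BT = 8.617×10⁻⁵ × 1340 K = 0.11547 eV.
n₁/n₀ = exp[−(E₁−E₀)/kT] = exp(−(0.259 eV)/(0.11547 eV)) = exp(-2.2430) = 0.106.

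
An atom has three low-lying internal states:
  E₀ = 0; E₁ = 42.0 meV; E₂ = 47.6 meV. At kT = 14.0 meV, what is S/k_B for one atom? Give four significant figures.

0.3225

Eᵢ/kT = 0, 3.00000, 3.40000.
Z = Σ e^(−Eᵢ/kT) = e^(−0) + e^(−3.00000) + e^(−3.40000) = 1.00000 + 0.0497871 + 0.0333733 = 1.08316.
⟨E⟩ = Σ EᵢPᵢ = 3.39712 meV.
S/k_B = ln Z + ⟨E⟩/kT = ln(1.08316) + 3.39712/14.0 = 0.0798827 + 0.242651 = 0.3225.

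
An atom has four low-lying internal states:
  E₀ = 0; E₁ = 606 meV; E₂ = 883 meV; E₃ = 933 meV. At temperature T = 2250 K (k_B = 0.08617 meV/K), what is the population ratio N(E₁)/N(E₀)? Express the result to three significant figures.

k_BT = 0.08617 × 2250 K = 193.88 meV.
n₁/n₀ = exp[−(E₁−E₀)/kT] = exp(−(606 meV)/(193.88 meV)) = exp(-3.1256) = 0.0439.

0.0439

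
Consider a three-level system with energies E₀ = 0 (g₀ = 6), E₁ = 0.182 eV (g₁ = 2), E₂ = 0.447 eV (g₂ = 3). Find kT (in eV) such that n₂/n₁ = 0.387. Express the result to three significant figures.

0.196 eV

n₂/n₁ = (g₂/g₁) exp[−(E₂−E₁)/kT] = 0.387.
⇒ (E₂−E₁)/kT = ln((3/2)/0.387) = ln(3.8760) = 1.3548.
kT = 0.265 eV / 1.3548 = 0.196 eV.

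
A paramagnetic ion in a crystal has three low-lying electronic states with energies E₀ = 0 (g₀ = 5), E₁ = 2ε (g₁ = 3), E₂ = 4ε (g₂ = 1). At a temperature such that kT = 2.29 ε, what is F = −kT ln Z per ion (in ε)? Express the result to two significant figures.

Eᵢ/kT = 0, 0.8734, 1.747.
Z = Σ gᵢe^(−Eᵢ/kT) = 5·e^(−0) + 3·e^(−0.8734) + 1·e^(−1.747) = 5.000 + 1.253 + 0.1743 = 6.427.
F = −kT ln Z = −2.29 × ln(6.427) = −2.29 × 1.861 = -4.3 ε.

-4.3 ε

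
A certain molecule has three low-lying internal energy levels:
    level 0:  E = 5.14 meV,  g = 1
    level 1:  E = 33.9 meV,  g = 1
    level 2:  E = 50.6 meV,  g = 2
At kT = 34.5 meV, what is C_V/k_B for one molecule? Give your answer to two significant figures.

0.33

Eᵢ/kT = 0.1490, 0.9826, 1.467.
Z = Σ gᵢe^(−Eᵢ/kT) = 1·e^(−0.1490) + 1·e^(−0.9826) + 2·e^(−1.467) = 0.8616 + 0.3743 + 0.4612 = 1.697.
⟨E⟩ = 23.84 meV, ⟨E²⟩ = 962.7 meV².
C_V/k_B = (⟨E²⟩ − ⟨E⟩²)/(kT)² = (962.7 − 568.3)/1190 = 0.33.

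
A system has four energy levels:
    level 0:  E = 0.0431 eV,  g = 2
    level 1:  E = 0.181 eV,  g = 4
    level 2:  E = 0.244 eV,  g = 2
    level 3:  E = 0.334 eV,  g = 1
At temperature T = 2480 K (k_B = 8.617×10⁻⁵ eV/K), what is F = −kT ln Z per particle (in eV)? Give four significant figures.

k_BT = 8.617×10⁻⁵ × 2480 K = 0.213702 eV.
Eᵢ/kT = 0.201683, 0.846974, 1.14178, 1.56292.
Z = Σ gᵢe^(−Eᵢ/kT) = 2·e^(−0.201683) + 4·e^(−0.846974) + 2·e^(−1.14178) + 1·e^(−1.56292) = 1.63471 + 1.71484 + 0.638501 + 0.209523 = 4.19757.
F = −kT ln Z = −0.213702 × ln(4.19757) = −0.213702 × 1.43451 = -0.3066 eV.

-0.3066 eV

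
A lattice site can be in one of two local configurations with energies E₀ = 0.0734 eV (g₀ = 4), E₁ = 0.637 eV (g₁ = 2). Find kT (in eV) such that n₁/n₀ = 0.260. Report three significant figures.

n₁/n₀ = (g₁/g₀) exp[−(E₁−E₀)/kT] = 0.260.
⇒ (E₁−E₀)/kT = ln((2/4)/0.260) = ln(1.9231) = 0.65394.
kT = 0.5636 eV / 0.65394 = 0.862 eV.

0.862 eV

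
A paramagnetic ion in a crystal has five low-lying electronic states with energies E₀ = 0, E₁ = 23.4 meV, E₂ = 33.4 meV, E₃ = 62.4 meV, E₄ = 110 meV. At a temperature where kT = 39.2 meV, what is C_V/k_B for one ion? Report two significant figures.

0.39

Eᵢ/kT = 0, 0.5969, 0.8520, 1.592, 2.806.
Z = Σ e^(−Eᵢ/kT) = e^(−0) + e^(−0.5969) + e^(−0.8520) + e^(−1.592) + e^(−2.806) = 1.000 + 0.5505 + 0.4266 + 0.2035 + 0.06045 = 2.241.
⟨E⟩ = 20.74 meV, ⟨E²⟩ = 1027 meV².
C_V/k_B = (⟨E²⟩ − ⟨E⟩²)/(kT)² = (1027 − 430.1)/1537 = 0.39.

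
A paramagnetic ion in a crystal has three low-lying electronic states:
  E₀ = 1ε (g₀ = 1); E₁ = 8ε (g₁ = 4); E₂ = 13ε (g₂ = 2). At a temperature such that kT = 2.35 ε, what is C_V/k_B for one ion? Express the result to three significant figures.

1.44

Eᵢ/kT = 0.42553, 3.4043, 5.5319.
Z = Σ gᵢe^(−Eᵢ/kT) = 1·e^(−0.42553) + 4·e^(−3.4043) + 2·e^(−5.5319) = 0.65342 + 0.13292 + 0.0079169 = 0.79426.
⟨E⟩ = 2.2911 ε, ⟨E²⟩ = 13.218 ε².
C_V/k_B = (⟨E²⟩ − ⟨E⟩²)/(kT)² = (13.218 − 5.2491)/5.5225 = 1.44.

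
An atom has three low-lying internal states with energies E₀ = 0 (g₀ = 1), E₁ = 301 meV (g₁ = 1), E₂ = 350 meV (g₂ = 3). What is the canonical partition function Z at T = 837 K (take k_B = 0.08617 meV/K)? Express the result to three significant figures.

Z = 1.04

k_BT = 0.08617 × 837 K = 72.124 meV.
Eᵢ/kT = 0, 4.1734, 4.8528.
Z = Σ gᵢe^(−Eᵢ/kT) = 1·e^(−0) + 1·e^(−4.1734) + 3·e^(−4.8528) = 1.0000 + 0.015400 + 0.023419 = 1.0388.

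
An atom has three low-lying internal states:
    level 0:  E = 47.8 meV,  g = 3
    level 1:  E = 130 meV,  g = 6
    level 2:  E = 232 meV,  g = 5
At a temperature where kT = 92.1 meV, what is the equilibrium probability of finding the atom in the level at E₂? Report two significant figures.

Eᵢ/kT = 0.5190, 1.412, 2.519.
Z = Σ gᵢe^(−Eᵢ/kT) = 3·e^(−0.5190) + 6·e^(−1.412) + 5·e^(−2.519) = 1.785 + 1.462 + 0.4027 = 3.650.
P₂ = g₂ e^(−E₂/kT) / Z = 0.4027/3.650 = 0.11.

0.11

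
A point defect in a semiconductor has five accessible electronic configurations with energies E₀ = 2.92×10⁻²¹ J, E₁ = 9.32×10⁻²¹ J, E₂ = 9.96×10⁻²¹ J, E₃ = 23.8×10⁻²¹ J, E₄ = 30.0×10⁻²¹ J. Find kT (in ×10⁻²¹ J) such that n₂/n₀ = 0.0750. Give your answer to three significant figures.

2.72 ×10⁻²¹ J

n₂/n₀ = exp[−(E₂−E₀)/kT] = 0.0750.
⇒ (E₂−E₀)/kT = ln(1/0.0750) = ln(13.333) = 2.5902.
kT = 7.04 ×10⁻²¹ J / 2.5902 = 2.72 ×10⁻²¹ J.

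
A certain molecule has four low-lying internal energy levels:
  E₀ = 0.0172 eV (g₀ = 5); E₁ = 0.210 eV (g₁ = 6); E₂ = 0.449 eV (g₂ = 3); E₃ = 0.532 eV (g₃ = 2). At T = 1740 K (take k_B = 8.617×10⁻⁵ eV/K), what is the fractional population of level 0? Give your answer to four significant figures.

k_BT = 8.617×10⁻⁵ × 1740 K = 0.149936 eV.
Eᵢ/kT = 0.114716, 1.40060, 2.99461, 3.54818.
Z = Σ gᵢe^(−Eᵢ/kT) = 5·e^(−0.114716) + 6·e^(−1.40060) + 3·e^(−2.99461) + 2·e^(−3.54818) = 4.45810 + 1.47869 + 0.150168 + 0.0575539 = 6.14451.
P₀ = g₀ e^(−E₀/kT) / Z = 4.45810/6.14451 = 0.7255.

0.7255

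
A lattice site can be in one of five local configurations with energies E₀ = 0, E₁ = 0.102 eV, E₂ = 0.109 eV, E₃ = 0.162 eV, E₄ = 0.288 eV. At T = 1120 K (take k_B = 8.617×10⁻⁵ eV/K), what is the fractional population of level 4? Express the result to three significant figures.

k_BT = 8.617×10⁻⁵ × 1120 K = 0.096510 eV.
Eᵢ/kT = 0, 1.0569, 1.1294, 1.6786, 2.9841.
Z = Σ e^(−Eᵢ/kT) = e^(−0) + e^(−1.0569) + e^(−1.1294) + e^(−1.6786) + e^(−2.9841) = 1.0000 + 0.34753 + 0.32323 + 0.18664 + 0.050585 = 1.9080.
P₄ = e^(−E₄/kT) / Z = 0.050585/1.9080 = 0.0265.

0.0265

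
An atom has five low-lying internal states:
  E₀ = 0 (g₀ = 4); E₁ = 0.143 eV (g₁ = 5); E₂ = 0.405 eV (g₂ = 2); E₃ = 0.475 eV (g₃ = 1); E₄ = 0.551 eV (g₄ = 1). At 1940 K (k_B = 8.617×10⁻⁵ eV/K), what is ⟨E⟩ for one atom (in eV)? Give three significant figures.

0.0663 eV

k_BT = 8.617×10⁻⁵ × 1940 K = 0.16717 eV.
Eᵢ/kT = 0, 0.85542, 2.4227, 2.8414, 3.2960.
Z = Σ gᵢe^(−Eᵢ/kT) = 4·e^(−0) + 5·e^(−0.85542) + 2·e^(−2.4227) + 1·e^(−2.8414) + 1·e^(−3.2960) = 4.0000 + 2.1255 + 0.17736 + 0.058344 + 0.037031 = 6.3982.
⟨E⟩ = Σ Eᵢ gᵢe^(−Eᵢ/kT) / Z = (0·4.0000 + 0.143·2.1255 + 0.405·0.17736 + 0.475·0.058344 + 0.551·0.037031) / 6.3982 = 0.0663 eV.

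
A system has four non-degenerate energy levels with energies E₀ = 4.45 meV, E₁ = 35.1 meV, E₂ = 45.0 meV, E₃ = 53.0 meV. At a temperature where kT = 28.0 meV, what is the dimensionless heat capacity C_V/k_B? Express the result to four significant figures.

Eᵢ/kT = 0.158929, 1.25357, 1.60714, 1.89286.
Z = Σ e^(−Eᵢ/kT) = e^(−0.158929) + e^(−1.25357) + e^(−1.60714) + e^(−1.89286) = 0.853057 + 0.285484 + 0.200460 + 0.150640 = 1.48964.
⟨E⟩ = 20.6904 meV, ⟨E²⟩ = 804.014 meV².
C_V/k_B = (⟨E²⟩ − ⟨E⟩²)/(kT)² = (804.014 − 428.093)/784.000 = 0.4795.

0.4795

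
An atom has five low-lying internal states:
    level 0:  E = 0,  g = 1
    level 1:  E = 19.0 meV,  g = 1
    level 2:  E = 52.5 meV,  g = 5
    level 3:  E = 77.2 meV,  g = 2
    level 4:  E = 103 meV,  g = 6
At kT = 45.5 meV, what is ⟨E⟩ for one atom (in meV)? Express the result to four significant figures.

44.45 meV

Eᵢ/kT = 0, 0.417582, 1.15385, 1.69670, 2.26374.
Z = Σ gᵢe^(−Eᵢ/kT) = 1·e^(−0) + 1·e^(−0.417582) + 5·e^(−1.15385) + 2·e^(−1.69670) + 6·e^(−2.26374) = 1.00000 + 0.658637 + 1.57710 + 0.366575 + 0.623766 = 4.22608.
⟨E⟩ = Σ Eᵢ gᵢe^(−Eᵢ/kT) / Z = (0·1.00000 + 19.0·0.658637 + 52.5·1.57710 + 77.2·0.366575 + 103·0.623766) / 4.22608 = 44.45 meV.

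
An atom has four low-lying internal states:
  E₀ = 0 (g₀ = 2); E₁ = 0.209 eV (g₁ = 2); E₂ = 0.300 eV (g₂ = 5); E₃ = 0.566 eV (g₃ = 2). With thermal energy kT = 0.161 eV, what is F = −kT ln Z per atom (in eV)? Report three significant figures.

-0.196 eV

Eᵢ/kT = 0, 1.2981, 1.8634, 3.5155.
Z = Σ gᵢe^(−Eᵢ/kT) = 2·e^(−0) + 2·e^(−1.2981) + 5·e^(−1.8634) + 2·e^(−3.5155) = 2.0000 + 0.54610 + 0.77572 + 0.059466 = 3.3813.
F = −kT ln Z = −0.161 × ln(3.3813) = −0.161 × 1.2183 = -0.196 eV.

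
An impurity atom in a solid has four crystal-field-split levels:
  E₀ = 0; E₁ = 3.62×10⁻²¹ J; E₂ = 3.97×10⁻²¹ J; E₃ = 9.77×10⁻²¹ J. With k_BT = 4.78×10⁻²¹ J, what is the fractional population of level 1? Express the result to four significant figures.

Eᵢ/kT = 0, 0.757322, 0.830544, 2.04393.
Z = Σ e^(−Eᵢ/kT) = e^(−0) + e^(−0.757322) + e^(−0.830544) + e^(−2.04393) = 1.00000 + 0.468921 + 0.435812 + 0.129519 = 2.03425.
P₁ = e^(−E₁/kT) / Z = 0.468921/2.03425 = 0.2305.

0.2305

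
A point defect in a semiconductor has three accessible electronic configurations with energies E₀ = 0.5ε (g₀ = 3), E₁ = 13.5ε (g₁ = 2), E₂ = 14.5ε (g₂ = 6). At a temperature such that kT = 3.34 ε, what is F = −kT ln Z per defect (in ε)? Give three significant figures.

-3.31 ε

Eᵢ/kT = 0.14970, 4.0419, 4.3413.
Z = Σ gᵢe^(−Eᵢ/kT) = 3·e^(−0.14970) + 2·e^(−4.0419) + 6·e^(−4.3413) = 2.5829 + 0.035128 + 0.078118 = 2.6961.
F = −kT ln Z = −3.34 × ln(2.6961) = −3.34 × 0.99181 = -3.31 ε.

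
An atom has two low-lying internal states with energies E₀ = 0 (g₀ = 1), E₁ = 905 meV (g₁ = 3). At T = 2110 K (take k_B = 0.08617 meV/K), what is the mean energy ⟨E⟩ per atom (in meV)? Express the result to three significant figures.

k_BT = 0.08617 × 2110 K = 181.82 meV.
Eᵢ/kT = 0, 4.9775.
Z = Σ gᵢe^(−Eᵢ/kT) = 1·e^(−0) + 3·e^(−4.9775) = 1.0000 + 0.020674 = 1.0207.
⟨E⟩ = Σ Eᵢ gᵢe^(−Eᵢ/kT) / Z = (0·1.0000 + 905·0.020674) / 1.0207 = 18.3 meV.

18.3 meV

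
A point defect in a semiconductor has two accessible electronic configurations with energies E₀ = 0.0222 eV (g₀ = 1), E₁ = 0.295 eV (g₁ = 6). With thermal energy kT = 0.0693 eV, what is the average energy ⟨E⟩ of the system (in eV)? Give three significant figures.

Eᵢ/kT = 0.32035, 4.2569.
Z = Σ gᵢe^(−Eᵢ/kT) = 1·e^(−0.32035) + 6·e^(−4.2569) = 0.72589 + 0.084997 = 0.81089.
⟨E⟩ = Σ Eᵢ gᵢe^(−Eᵢ/kT) / Z = (0.0222·0.72589 + 0.295·0.084997) / 0.81089 = 0.0508 eV.

0.0508 eV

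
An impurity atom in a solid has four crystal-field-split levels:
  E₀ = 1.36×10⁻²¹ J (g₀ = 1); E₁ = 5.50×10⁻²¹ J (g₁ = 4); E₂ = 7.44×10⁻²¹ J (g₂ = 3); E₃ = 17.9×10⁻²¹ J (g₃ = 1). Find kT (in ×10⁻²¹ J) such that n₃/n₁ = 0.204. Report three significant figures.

61.0 ×10⁻²¹ J

n₃/n₁ = (g₃/g₁) exp[−(E₃−E₁)/kT] = 0.204.
⇒ (E₃−E₁)/kT = ln((1/4)/0.204) = ln(1.2255) = 0.20335.
kT = 12.40 ×10⁻²¹ J / 0.20335 = 61.0 ×10⁻²¹ J.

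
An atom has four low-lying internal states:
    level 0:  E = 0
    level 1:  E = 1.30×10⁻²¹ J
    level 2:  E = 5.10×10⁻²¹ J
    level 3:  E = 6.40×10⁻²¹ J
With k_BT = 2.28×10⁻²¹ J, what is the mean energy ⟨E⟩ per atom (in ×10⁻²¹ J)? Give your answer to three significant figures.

Eᵢ/kT = 0, 0.57018, 2.2368, 2.8070.
Z = Σ e^(−Eᵢ/kT) = e^(−0) + e^(−0.57018) + e^(−2.2368) + e^(−2.8070) = 1.0000 + 0.56542 + 0.10680 + 0.060386 = 1.7326.
⟨E⟩ = Σ Eᵢ e^(−Eᵢ/kT) / Z = (0·1.0000 + 1.30·0.56542 + 5.10·0.10680 + 6.40·0.060386) / 1.7326 = 0.962 ×10⁻²¹ J.

0.962 ×10⁻²¹ J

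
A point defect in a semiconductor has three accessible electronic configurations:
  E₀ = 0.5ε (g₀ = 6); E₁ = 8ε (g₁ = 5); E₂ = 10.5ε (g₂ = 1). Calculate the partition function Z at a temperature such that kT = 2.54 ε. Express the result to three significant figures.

Z = 5.16

Eᵢ/kT = 0.19685, 3.1496, 4.1339.
Z = Σ gᵢe^(−Eᵢ/kT) = 6·e^(−0.19685) + 5·e^(−3.1496) + 1·e^(−4.1339) = 4.9279 + 0.21435 + 0.016020 = 5.1583.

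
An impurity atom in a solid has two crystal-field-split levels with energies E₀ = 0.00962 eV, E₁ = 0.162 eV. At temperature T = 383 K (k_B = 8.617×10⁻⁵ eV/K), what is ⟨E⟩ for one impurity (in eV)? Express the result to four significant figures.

k_BT = 8.617×10⁻⁵ × 383 K = 0.0330031 eV.
Eᵢ/kT = 0.291488, 4.90863.
Z = Σ e^(−Eᵢ/kT) = e^(−0.291488) + e^(−4.90863) = 0.747151 + 0.00738260 = 0.754534.
⟨E⟩ = Σ Eᵢ e^(−Eᵢ/kT) / Z = (0.00962·0.747151 + 0.162·0.00738260) / 0.754534 = 0.01111 eV.

0.01111 eV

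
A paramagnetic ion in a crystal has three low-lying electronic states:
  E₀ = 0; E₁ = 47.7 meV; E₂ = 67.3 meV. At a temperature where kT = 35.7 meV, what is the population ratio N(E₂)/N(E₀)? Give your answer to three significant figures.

0.152

n₂/n₀ = exp[−(E₂−E₀)/kT] = exp(−(67.3 meV)/(35.7 meV)) = exp(-1.8852) = 0.152.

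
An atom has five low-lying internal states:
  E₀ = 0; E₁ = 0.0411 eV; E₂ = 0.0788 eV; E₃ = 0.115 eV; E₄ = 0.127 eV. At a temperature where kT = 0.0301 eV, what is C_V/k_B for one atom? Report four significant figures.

Eᵢ/kT = 0, 1.36545, 2.61794, 3.82060, 4.21927.
Z = Σ e^(−Eᵢ/kT) = e^(−0) + e^(−1.36545) + e^(−2.61794) + e^(−3.82060) + e^(−4.21927) = 1.00000 + 0.255266 + 0.0729530 + 0.0219146 + 0.0147094 = 1.36484.
⟨E⟩ = 0.0151142 eV, ⟨E²⟩ = 0.00103401 eV².
C_V/k_B = (⟨E²⟩ − ⟨E⟩²)/(kT)² = (0.00103401 − 0.000228439)/0.000906010 = 0.8891.

0.8891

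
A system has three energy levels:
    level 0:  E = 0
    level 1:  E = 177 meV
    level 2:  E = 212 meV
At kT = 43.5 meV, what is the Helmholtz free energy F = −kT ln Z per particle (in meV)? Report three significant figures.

-1.06 meV

Eᵢ/kT = 0, 4.0690, 4.8736.
Z = Σ e^(−Eᵢ/kT) = e^(−0) + e^(−4.0690) + e^(−4.8736) = 1.0000 + 0.017094 + 0.0076458 = 1.0247.
F = −kT ln Z = −43.5 × ln(1.0247) = −43.5 × 0.024400 = -1.06 meV.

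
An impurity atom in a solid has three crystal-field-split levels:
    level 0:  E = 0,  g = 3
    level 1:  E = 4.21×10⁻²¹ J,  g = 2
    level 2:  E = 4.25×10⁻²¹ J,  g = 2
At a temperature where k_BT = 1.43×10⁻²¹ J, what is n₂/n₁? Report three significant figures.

0.972

n₂/n₁ = (g₂/g₁) exp[−(E₂−E₁)/kT] = (2/2) × exp(−(0.04 ×10⁻²¹ J)/(1.43 ×10⁻²¹ J)) = (2/2) × exp(-0.027972) = 0.972.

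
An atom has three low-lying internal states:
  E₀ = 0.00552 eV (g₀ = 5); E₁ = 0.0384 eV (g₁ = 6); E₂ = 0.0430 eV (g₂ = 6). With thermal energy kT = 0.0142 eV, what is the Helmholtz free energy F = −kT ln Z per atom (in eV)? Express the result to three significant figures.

-0.0200 eV

Eᵢ/kT = 0.38873, 2.7042, 3.0282.
Z = Σ gᵢe^(−Eᵢ/kT) = 5·e^(−0.38873) + 6·e^(−2.7042) + 6·e^(−3.0282) = 3.3896 + 0.40154 + 0.29042 = 4.0816.
F = −kT ln Z = −0.0142 × ln(4.0816) = −0.0142 × 1.4065 = -0.0200 eV.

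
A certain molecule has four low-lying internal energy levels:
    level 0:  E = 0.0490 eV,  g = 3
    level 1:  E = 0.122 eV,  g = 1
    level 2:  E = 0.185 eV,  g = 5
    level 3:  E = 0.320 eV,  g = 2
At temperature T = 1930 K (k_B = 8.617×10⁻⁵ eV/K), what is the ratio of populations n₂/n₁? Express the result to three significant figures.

3.42

k_BT = 8.617×10⁻⁵ × 1930 K = 0.16631 eV.
n₂/n₁ = (g₂/g₁) exp[−(E₂−E₁)/kT] = (5/1) × exp(−(0.063 eV)/(0.16631 eV)) = (5/1) × exp(-0.37881) = 3.42.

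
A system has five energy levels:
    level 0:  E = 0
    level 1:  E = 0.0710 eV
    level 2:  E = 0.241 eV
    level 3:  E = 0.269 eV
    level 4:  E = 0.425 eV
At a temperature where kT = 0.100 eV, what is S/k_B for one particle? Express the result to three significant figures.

0.995

Eᵢ/kT = 0, 0.71000, 2.4100, 2.6900, 4.2500.
Z = Σ e^(−Eᵢ/kT) = e^(−0) + e^(−0.71000) + e^(−2.4100) + e^(−2.6900) + e^(−4.2500) = 1.0000 + 0.49164 + 0.089815 + 0.067881 + 0.014264 = 1.6636.
⟨E⟩ = Σ EᵢPᵢ = 0.048614 eV.
S/k_B = ln Z + ⟨E⟩/kT = ln(1.6636) + 0.048614/0.100 = 0.50898 + 0.48614 = 0.995.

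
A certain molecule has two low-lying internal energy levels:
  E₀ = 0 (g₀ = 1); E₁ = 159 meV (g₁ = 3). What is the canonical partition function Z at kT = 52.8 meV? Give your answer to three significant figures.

Eᵢ/kT = 0, 3.0114.
Z = Σ gᵢe^(−Eᵢ/kT) = 1·e^(−0) + 3·e^(−3.0114) = 1.0000 + 0.14767 = 1.1477.

Z = 1.15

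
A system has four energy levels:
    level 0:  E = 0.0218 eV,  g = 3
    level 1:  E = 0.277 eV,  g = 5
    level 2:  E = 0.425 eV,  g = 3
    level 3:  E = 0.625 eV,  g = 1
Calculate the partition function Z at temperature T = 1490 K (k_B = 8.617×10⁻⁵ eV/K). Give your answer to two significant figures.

Z = 3.2

k_BT = 8.617×10⁻⁵ × 1490 K = 0.1284 eV.
Eᵢ/kT = 0.1698, 2.157, 3.310, 4.868.
Z = Σ gᵢe^(−Eᵢ/kT) = 3·e^(−0.1698) + 5·e^(−2.157) + 3·e^(−3.310) + 1·e^(−4.868) = 2.532 + 0.5784 + 0.1095 + 0.007689 = 3.228.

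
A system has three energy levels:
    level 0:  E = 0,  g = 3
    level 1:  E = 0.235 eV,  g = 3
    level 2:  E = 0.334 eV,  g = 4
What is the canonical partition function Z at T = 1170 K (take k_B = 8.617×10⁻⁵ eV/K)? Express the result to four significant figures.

Z = 3.437

k_BT = 8.617×10⁻⁵ × 1170 K = 0.100819 eV.
Eᵢ/kT = 0, 2.33091, 3.31287.
Z = Σ gᵢe^(−Eᵢ/kT) = 3·e^(−0) + 3·e^(−2.33091) + 4·e^(−3.31287) = 3.00000 + 0.291622 + 0.145646 = 3.43727.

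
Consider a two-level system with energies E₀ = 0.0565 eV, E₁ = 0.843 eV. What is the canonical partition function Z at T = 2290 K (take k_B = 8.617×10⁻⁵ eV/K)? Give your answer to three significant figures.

Z = 0.765

k_BT = 8.617×10⁻⁵ × 2290 K = 0.19733 eV.
Eᵢ/kT = 0.28632, 4.2720.
Z = Σ e^(−Eᵢ/kT) = e^(−0.28632) + e^(−4.2720) = 0.75102 + 0.013954 = 0.76497.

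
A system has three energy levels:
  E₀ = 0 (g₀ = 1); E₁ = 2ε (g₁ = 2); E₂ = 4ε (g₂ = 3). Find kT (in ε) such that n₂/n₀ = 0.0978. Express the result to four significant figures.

n₂/n₀ = (g₂/g₀) exp[−(E₂−E₀)/kT] = 0.0978.
⇒ (E₂−E₀)/kT = ln((3/1)/0.0978) = ln(30.6748) = 3.42344.
kT = 4ε / 3.42344 = 1.168 ε.

1.168 ε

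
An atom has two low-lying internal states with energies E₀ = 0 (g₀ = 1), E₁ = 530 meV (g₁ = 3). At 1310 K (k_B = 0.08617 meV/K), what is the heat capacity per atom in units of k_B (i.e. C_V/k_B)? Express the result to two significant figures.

0.57

k_BT = 0.08617 × 1310 K = 112.9 meV.
Eᵢ/kT = 0, 4.694.
Z = Σ gᵢe^(−Eᵢ/kT) = 1·e^(−0) + 3·e^(−4.694) = 1.000 + 0.02745 = 1.027.
⟨E⟩ = 14.17 meV, ⟨E²⟩ = 7508 meV².
C_V/k_B = (⟨E²⟩ − ⟨E⟩²)/(kT)² = (7508 − 200.8)/12750 = 0.57.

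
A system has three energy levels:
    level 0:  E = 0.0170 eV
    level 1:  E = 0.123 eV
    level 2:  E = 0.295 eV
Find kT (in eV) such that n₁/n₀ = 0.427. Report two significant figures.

0.12 eV

n₁/n₀ = exp[−(E₁−E₀)/kT] = 0.427.
⇒ (E₁−E₀)/kT = ln(1/0.427) = ln(2.342) = 0.8510.
kT = 0.1060 eV / 0.8510 = 0.12 eV.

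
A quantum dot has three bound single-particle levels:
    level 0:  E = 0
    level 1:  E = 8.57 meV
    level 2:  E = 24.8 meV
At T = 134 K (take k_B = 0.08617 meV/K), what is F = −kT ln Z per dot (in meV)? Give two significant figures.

k_BT = 0.08617 × 134 K = 11.55 meV.
Eᵢ/kT = 0, 0.7420, 2.147.
Z = Σ e^(−Eᵢ/kT) = e^(−0) + e^(−0.7420) + e^(−2.147) = 1.000 + 0.4762 + 0.1168 = 1.593.
F = −kT ln Z = −11.55 × ln(1.593) = −11.55 × 0.4656 = -5.4 meV.

-5.4 meV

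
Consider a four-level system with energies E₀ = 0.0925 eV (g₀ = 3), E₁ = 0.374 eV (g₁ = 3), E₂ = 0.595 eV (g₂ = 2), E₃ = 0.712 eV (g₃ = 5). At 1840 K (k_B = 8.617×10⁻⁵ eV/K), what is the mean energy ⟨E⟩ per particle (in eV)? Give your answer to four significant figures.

k_BT = 8.617×10⁻⁵ × 1840 K = 0.158553 eV.
Eᵢ/kT = 0.583401, 2.35883, 3.75269, 4.49061.
Z = Σ gᵢe^(−Eᵢ/kT) = 3·e^(−0.583401) + 3·e^(−2.35883) + 2·e^(−3.75269) + 5·e^(−4.49061) = 1.67399 + 0.283592 + 0.0469091 + 0.0560690 = 2.06056.
⟨E⟩ = Σ Eᵢ gᵢe^(−Eᵢ/kT) / Z = (0.0925·1.67399 + 0.374·0.283592 + 0.595·0.0469091 + 0.712·0.0560690) / 2.06056 = 0.1595 eV.

0.1595 eV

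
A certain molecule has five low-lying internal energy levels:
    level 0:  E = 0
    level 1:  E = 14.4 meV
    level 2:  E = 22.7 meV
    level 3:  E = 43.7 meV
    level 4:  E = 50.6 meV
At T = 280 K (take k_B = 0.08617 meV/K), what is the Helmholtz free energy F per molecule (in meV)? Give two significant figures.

-19 meV

k_BT = 0.08617 × 280 K = 24.13 meV.
Eᵢ/kT = 0, 0.5968, 0.9407, 1.811, 2.097.
Z = Σ e^(−Eᵢ/kT) = e^(−0) + e^(−0.5968) + e^(−0.9407) + e^(−1.811) + e^(−2.097) = 1.000 + 0.5506 + 0.3904 + 0.1635 + 0.1228 = 2.227.
F = −kT ln Z = −24.13 × ln(2.227) = −24.13 × 0.8007 = -19 meV.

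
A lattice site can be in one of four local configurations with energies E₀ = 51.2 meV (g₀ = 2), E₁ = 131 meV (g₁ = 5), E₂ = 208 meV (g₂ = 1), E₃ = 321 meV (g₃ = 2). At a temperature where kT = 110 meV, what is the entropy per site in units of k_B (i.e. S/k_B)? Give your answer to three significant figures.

2.10

Eᵢ/kT = 0.46545, 1.1909, 1.8909, 2.9182.
Z = Σ gᵢe^(−Eᵢ/kT) = 2·e^(−0.46545) + 5·e^(−1.1909) + 1·e^(−1.8909) + 2·e^(−2.9182) = 1.2557 + 1.5197 + 0.15094 + 0.10806 = 3.0344.
⟨E⟩ = Σ EᵢPᵢ = 108.57 meV.
S/k_B = ln Z + ⟨E⟩/kT = ln(3.0344) + 108.57/110 = 1.1100 + 0.98700 = 2.10.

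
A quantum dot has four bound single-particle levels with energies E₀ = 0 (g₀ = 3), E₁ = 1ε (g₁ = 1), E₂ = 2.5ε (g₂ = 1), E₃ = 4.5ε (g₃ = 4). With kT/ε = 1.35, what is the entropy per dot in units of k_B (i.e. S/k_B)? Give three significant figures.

Eᵢ/kT = 0, 0.74074, 1.8519, 3.3333.
Z = Σ gᵢe^(−Eᵢ/kT) = 3·e^(−0) + 1·e^(−0.74074) + 1·e^(−1.8519) + 4·e^(−3.3333) = 3.0000 + 0.47676 + 0.15694 + 0.14270 = 3.7764.
⟨E⟩ = Σ EᵢPᵢ = 0.40019 ε.
S/k_B = ln Z + ⟨E⟩/kT = ln(3.7764) + 0.40019/1.35 = 1.3288 + 0.29644 = 1.63.

1.63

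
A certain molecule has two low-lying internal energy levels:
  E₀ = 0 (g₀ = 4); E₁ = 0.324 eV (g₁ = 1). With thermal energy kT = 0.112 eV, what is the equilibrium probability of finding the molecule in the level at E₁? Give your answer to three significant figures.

0.0137

Eᵢ/kT = 0, 2.8929.
Z = Σ gᵢe^(−Eᵢ/kT) = 4·e^(−0) + 1·e^(−2.8929) = 4.0000 + 0.055415 = 4.0554.
P₁ = g₁ e^(−E₁/kT) / Z = 0.055415/4.0554 = 0.0137.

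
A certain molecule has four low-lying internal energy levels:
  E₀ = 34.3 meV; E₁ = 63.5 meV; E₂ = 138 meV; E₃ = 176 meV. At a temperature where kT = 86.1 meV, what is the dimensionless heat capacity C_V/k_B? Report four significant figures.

0.2972

Eᵢ/kT = 0.398374, 0.737515, 1.60279, 2.04413.
Z = Σ e^(−Eᵢ/kT) = e^(−0.398374) + e^(−0.737515) + e^(−1.60279) + e^(−2.04413) = 0.671411 + 0.478301 + 0.201334 + 0.129493 = 1.48054.
⟨E⟩ = 70.2287 meV, ⟨E²⟩ = 7135.18 meV².
C_V/k_B = (⟨E²⟩ − ⟨E⟩²)/(kT)² = (7135.18 − 4932.07)/7413.21 = 0.2972.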